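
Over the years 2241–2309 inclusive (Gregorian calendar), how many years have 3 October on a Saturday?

10

Track 3 October's weekday year by year (advancing +1, or +2 across a Feb 29):
  2241: Sun  2242: Mon (+1)  2243: Tue (+1)  2244: Thu (+2)  2245: Fri (+1)
  2246: Sat (+1) ✓  2247: Sun (+1)  2248: Tue (+2)  2249: Wed (+1)  2250: Thu (+1)
  2251: Fri (+1)  2252: Sun (+2)  2253: Mon (+1)  2254: Tue (+1)  … (41 more years) …
  2296: Sat (+2) ✓  2297: Sun (+1)  2298: Mon (+1)  2299: Tue (+1)  2300: Wed (+1)
  2301: Thu (+1)  2302: Fri (+1)  2303: Sat (+1) ✓  2304: Mon (+2)  2305: Tue (+1)
  2306: Wed (+1)  2307: Thu (+1)  2308: Sat (+2) ✓  2309: Sun (+1)
Saturday years: 2246, 2257, 2263, 2268, 2274, 2285, 2291, 2296, 2303, 2308 — 10 in total.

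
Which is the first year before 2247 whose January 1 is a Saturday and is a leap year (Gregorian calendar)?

Jan 1 advances by 2 weekdays after a leap year and by 1 after a common year.
2247: Jan 1 is Friday.
2246: Thursday
2245: Wednesday
2244: Monday (leap)
2243: Sunday
2242: Saturday
2241: Friday
2240: Wednesday (leap)
2239: Tuesday
2238: Monday
2237: Sunday
2236: Friday (leap)
2235: Thursday
2234: Wednesday
2233: Tuesday
2232: Sunday (leap)
2231: Saturday
2230: Friday
2229: Thursday
2228: Tuesday (leap)
2227: Monday
2226: Sunday
2225: Saturday
2224: Thursday (leap)
2223: Wednesday
2222: Tuesday
2221: Monday
2220: Saturday (leap)
2220 begins on a Saturday and is a leap year.

2220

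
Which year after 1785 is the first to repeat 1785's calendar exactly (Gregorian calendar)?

Two years share a calendar iff Jan 1 falls on the same weekday and both are leap or both are common. 1785: Jan 1 is Saturday, common year.
1786: Jan 1 Sunday, common
1787: Jan 1 Monday, common
1788: Jan 1 Tuesday, leap
1789: Jan 1 Thursday, common
1790: Jan 1 Friday, common
1791: Jan 1 Saturday, common
1791 matches on both conditions.

1791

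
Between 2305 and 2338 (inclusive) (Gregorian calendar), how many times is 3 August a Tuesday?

Track 3 August's weekday year by year (advancing +1, or +2 across a Feb 29):
  2305: Thu  2306: Fri (+1)  2307: Sat (+1)  2308: Mon (+2)  2309: Tue (+1) ✓
  2310: Wed (+1)  2311: Thu (+1)  2312: Sat (+2)  2313: Sun (+1)  2314: Mon (+1)
  2315: Tue (+1) ✓  2316: Thu (+2)  2317: Fri (+1)  2318: Sat (+1)  … (6 more years) …
  2325: Mon (+1)  2326: Tue (+1) ✓  2327: Wed (+1)  2328: Fri (+2)  2329: Sat (+1)
  2330: Sun (+1)  2331: Mon (+1)  2332: Wed (+2)  2333: Thu (+1)  2334: Fri (+1)
  2335: Sat (+1)  2336: Mon (+2)  2337: Tue (+1) ✓  2338: Wed (+1)
Tuesday years: 2309, 2315, 2320, 2326, 2337 — 5 in total.

5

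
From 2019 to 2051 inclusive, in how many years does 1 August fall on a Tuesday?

5

Track 1 August's weekday year by year (advancing +1, or +2 across a Feb 29):
  2019: Thu  2020: Sat (+2)  2021: Sun (+1)  2022: Mon (+1)  2023: Tue (+1) ✓
  2024: Thu (+2)  2025: Fri (+1)  2026: Sat (+1)  2027: Sun (+1)  2028: Tue (+2) ✓
  2029: Wed (+1)  2030: Thu (+1)  2031: Fri (+1)  2032: Sun (+2)  … (5 more years) …
  2038: Sun (+1)  2039: Mon (+1)  2040: Wed (+2)  2041: Thu (+1)  2042: Fri (+1)
  2043: Sat (+1)  2044: Mon (+2)  2045: Tue (+1) ✓  2046: Wed (+1)  2047: Thu (+1)
  2048: Sat (+2)  2049: Sun (+1)  2050: Mon (+1)  2051: Tue (+1) ✓
Tuesday years: 2023, 2028, 2034, 2045, 2051 — 5 in total.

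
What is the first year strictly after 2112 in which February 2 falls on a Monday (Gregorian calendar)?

2122

From one year to the next, a fixed date's weekday advances by 1, or by 2 when a Feb 29 lies between the two dates.
2112: February 2 is Tuesday.
2113: Thursday (+2)
2114: Friday (+1)
2115: Saturday (+1)
2116: Sunday (+1)
2117: Tuesday (+2)
2118: Wednesday (+1)
2119: Thursday (+1)
2120: Friday (+1)
2121: Sunday (+2)
2122: Monday (+1)
February 2 falls on a Monday in 2122.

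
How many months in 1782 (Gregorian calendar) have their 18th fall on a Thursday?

2

Check the 18th of each month of 1782: Jan 18: Fri, Feb 18: Mon, Mar 18: Mon, Apr 18: Thu, May 18: Sat, Jun 18: Tue, Jul 18: Thu, Aug 18: Sun, Sep 18: Wed, Oct 18: Fri, Nov 18: Mon, Dec 18: Wed.
Thursday occurs in April, July — 2 months.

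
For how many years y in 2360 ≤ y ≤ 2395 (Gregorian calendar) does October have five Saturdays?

16

October has 31 days; it has five Saturdays when Saturday falls among the first (month-length − 28) days — i.e. when October 1 is one of Saturday/Friday/Thursday.
October 1 by year: 2360:Sat✓ 2361:Sun 2362:Mon 2363:Tue 2364:Thu✓ 2365:Fri✓ 2366:Sat✓ 2367:Sun 2368:Tue 2369:Wed 2370:Thu✓ 2371:Fri✓ 2372:Sun 2373:Mon 2374:Tue …(6 more)… 2381:Thu✓ 2382:Fri✓ 2383:Sat✓ 2384:Mon 2385:Tue 2386:Wed 2387:Thu✓ 2388:Sat✓ 2389:Sun 2390:Mon 2391:Tue 2392:Thu✓ 2393:Fri✓ 2394:Sat✓ 2395:Sun
Years with five Saturdays: 2360, 2364, 2365, 2366, 2370, 2371, 2376, 2377, 2381, 2382, 2383, 2387, 2388, 2392, 2393, 2394 → 16.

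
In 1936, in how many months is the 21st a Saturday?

2

Check the 21st of each month of 1936: Jan 21: Tue, Feb 21: Fri, Mar 21: Sat, Apr 21: Tue, May 21: Thu, Jun 21: Sun, Jul 21: Tue, Aug 21: Fri, Sep 21: Mon, Oct 21: Wed, Nov 21: Sat, Dec 21: Mon.
Saturday occurs in March, November — 2 months.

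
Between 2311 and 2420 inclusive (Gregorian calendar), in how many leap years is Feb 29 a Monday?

Leap years in 2311–2420: 28 of them.
Feb 29 weekday advances by 5 (mod 7) from one leap year to the next four years later (or differs when a century non-leap intervenes).
Leap-day weekdays: 2312:Thu 2316:Tue 2320:Sun 2324:Fri 2328:Wed 2332:Mon✓ 2336:Sat 2340:Thu 2344:Tue 2348:Sun 2352:Fri 2356:Wed 2360:Mon✓ 2364:Sat 2368:Thu 2372:Tue 2376:Sun 2380:Fri 2384:Wed 2388:Mon✓ 2392:Sat 2396:Thu 2400:Tue 2404:Sun 2408:Fri 2412:Wed 2416:Mon✓ 2420:Sat
Monday: 2332, 2360, 2388, 2416 → 4.

4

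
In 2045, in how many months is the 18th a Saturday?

3

Check the 18th of each month of 2045: Jan 18: Wed, Feb 18: Sat, Mar 18: Sat, Apr 18: Tue, May 18: Thu, Jun 18: Sun, Jul 18: Tue, Aug 18: Fri, Sep 18: Mon, Oct 18: Wed, Nov 18: Sat, Dec 18: Mon.
Saturday occurs in February, March, November — 3 months.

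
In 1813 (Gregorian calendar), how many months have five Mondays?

4

A month of length L has five Mondays iff its first Monday is on day ≤ L−28 (so day 1–3 in a 31-day month, 1–2 in a 30-day month, day 1 in a leap February).
Checking each month of 1813: Jan starts Fri (31d); Feb starts Mon (28d); Mar starts Mon (31d) ✓; Apr starts Thu (30d); May starts Sat (31d) ✓; Jun starts Tue (30d); Jul starts Thu (31d); Aug starts Sun (31d) ✓; Sep starts Wed (30d); Oct starts Fri (31d); Nov starts Mon (30d) ✓; Dec starts Wed (31d).
Five-Monday months: March, May, August, November → 4.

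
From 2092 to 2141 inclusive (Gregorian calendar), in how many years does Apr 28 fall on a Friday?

6

Track Apr 28's weekday year by year (advancing +1, or +2 across a Feb 29):
  2092: Mon  2093: Tue (+1)  2094: Wed (+1)  2095: Thu (+1)  2096: Sat (+2)
  2097: Sun (+1)  2098: Mon (+1)  2099: Tue (+1)  2100: Wed (+1)  2101: Thu (+1)
  2102: Fri (+1) ✓  2103: Sat (+1)  2104: Mon (+2)  2105: Tue (+1)  … (22 more years) …
  2128: Wed (+2)  2129: Thu (+1)  2130: Fri (+1) ✓  2131: Sat (+1)  2132: Mon (+2)
  2133: Tue (+1)  2134: Wed (+1)  2135: Thu (+1)  2136: Sat (+2)  2137: Sun (+1)
  2138: Mon (+1)  2139: Tue (+1)  2140: Thu (+2)  2141: Fri (+1) ✓
Friday years: 2102, 2113, 2119, 2124, 2130, 2141 — 6 in total.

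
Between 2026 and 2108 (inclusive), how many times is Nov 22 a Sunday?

Track Nov 22's weekday year by year (advancing +1, or +2 across a Feb 29):
  2026: Sun ✓  2027: Mon (+1)  2028: Wed (+2)  2029: Thu (+1)  2030: Fri (+1)
  2031: Sat (+1)  2032: Mon (+2)  2033: Tue (+1)  2034: Wed (+1)  2035: Thu (+1)
  2036: Sat (+2)  2037: Sun (+1) ✓  2038: Mon (+1)  2039: Tue (+1)  … (55 more years) …
  2095: Tue (+1)  2096: Thu (+2)  2097: Fri (+1)  2098: Sat (+1)  2099: Sun (+1) ✓
  2100: Mon (+1)  2101: Tue (+1)  2102: Wed (+1)  2103: Thu (+1)  2104: Sat (+2)
  2105: Sun (+1) ✓  2106: Mon (+1)  2107: Tue (+1)  2108: Thu (+2)
Sunday years: 2026, 2037, 2043, 2048, 2054, 2065, 2071, 2076, 2082, 2093, 2099, 2105 — 12 in total.

12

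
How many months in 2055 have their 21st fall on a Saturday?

Check the 21st of each month of 2055: Jan 21: Thu, Feb 21: Sun, Mar 21: Sun, Apr 21: Wed, May 21: Fri, Jun 21: Mon, Jul 21: Wed, Aug 21: Sat, Sep 21: Tue, Oct 21: Thu, Nov 21: Sun, Dec 21: Tue.
Saturday occurs in August — 1 month.

1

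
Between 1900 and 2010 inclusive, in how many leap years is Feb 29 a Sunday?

4

Leap years in 1900–2010: 27 of them.
Feb 29 weekday advances by 5 (mod 7) from one leap year to the next four years later (or differs when a century non-leap intervenes).
Leap-day weekdays: 1904:Mon 1908:Sat 1912:Thu 1916:Tue 1920:Sun✓ 1924:Fri 1928:Wed 1932:Mon 1936:Sat 1940:Thu 1944:Tue 1948:Sun✓ 1952:Fri 1956:Wed 1960:Mon 1964:Sat 1968:Thu 1972:Tue 1976:Sun✓ 1980:Fri 1984:Wed 1988:Mon 1992:Sat 1996:Thu 2000:Tue 2004:Sun✓ 2008:Fri
Sunday: 1920, 1948, 1976, 2004 → 4.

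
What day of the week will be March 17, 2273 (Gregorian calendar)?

January 1, 2273 is a Wednesday.
March 17 is day 76 of the year, i.e. 75 days after Jan 1.
75 mod 7 = 5, so advance 5 weekdays from Wednesday: Monday.

Monday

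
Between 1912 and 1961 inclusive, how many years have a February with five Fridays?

2

February has 28 days (29 in leap years); it has five Fridays when Friday falls among the first (month-length − 28) days — i.e. when February 1 is Friday in a leap year (never in a common year).
February 1 by year: 1912:Thu 1913:Sat 1914:Sun 1915:Mon 1916:Tue 1917:Thu 1918:Fri 1919:Sat 1920:Sun 1921:Tue 1922:Wed 1923:Thu 1924:Fri✓ 1925:Sun 1926:Mon …(20 more)… 1947:Sat 1948:Sun 1949:Tue 1950:Wed 1951:Thu 1952:Fri✓ 1953:Sun 1954:Mon 1955:Tue 1956:Wed 1957:Fri 1958:Sat 1959:Sun 1960:Mon 1961:Wed
Years with five Fridays: 1924, 1952 → 2.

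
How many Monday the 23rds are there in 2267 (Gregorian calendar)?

Check the 23rd of each month of 2267: Jan 23: Wed, Feb 23: Sat, Mar 23: Sat, Apr 23: Tue, May 23: Thu, Jun 23: Sun, Jul 23: Tue, Aug 23: Fri, Sep 23: Mon, Oct 23: Wed, Nov 23: Sat, Dec 23: Mon.
Monday occurs in September, December — 2 months.

2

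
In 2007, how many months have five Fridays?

4

A month of length L has five Fridays iff its first Friday is on day ≤ L−28 (so day 1–3 in a 31-day month, 1–2 in a 30-day month, day 1 in a leap February).
Checking each month of 2007: Jan starts Mon (31d); Feb starts Thu (28d); Mar starts Thu (31d) ✓; Apr starts Sun (30d); May starts Tue (31d); Jun starts Fri (30d) ✓; Jul starts Sun (31d); Aug starts Wed (31d) ✓; Sep starts Sat (30d); Oct starts Mon (31d); Nov starts Thu (30d) ✓; Dec starts Sat (31d).
Five-Friday months: March, June, August, November → 4.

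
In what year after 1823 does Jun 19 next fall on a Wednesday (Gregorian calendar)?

From one year to the next, a fixed date's weekday advances by 1, or by 2 when a Feb 29 lies between the two dates.
1823: June 19 is Thursday.
1824: Saturday (+2)
1825: Sunday (+1)
1826: Monday (+1)
1827: Tuesday (+1)
1828: Thursday (+2)
1829: Friday (+1)
1830: Saturday (+1)
1831: Sunday (+1)
1832: Tuesday (+2)
1833: Wednesday (+1)
Jun 19 falls on a Wednesday in 1833.

1833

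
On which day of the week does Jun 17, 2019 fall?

January 1, 2019 is a Tuesday.
June 17 is day 168 of the year, i.e. 167 days after Jan 1.
167 mod 7 = 6, so advance 6 weekdays from Tuesday: Monday.

Monday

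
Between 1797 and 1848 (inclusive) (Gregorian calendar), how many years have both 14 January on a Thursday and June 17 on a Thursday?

6

Check each year's weekday for 14 January and June 17:
  1797: Sat/Sat  1798: Sun/Sun  1799: Mon/Mon  1800: Tue/Tue  1801: Wed/Wed  1802: Thu/Thu ✓  1803: Fri/Fri  1804: Sat/Sun  1805: Mon/Mon  1806: Tue/Tue  1807: Wed/Wed  1808: Thu/Fri  1809: Sat/Sat  1810: Sun/Sun  …(24 more)…  1835: Wed/Wed  1836: Thu/Fri  1837: Sat/Sat  1838: Sun/Sun  1839: Mon/Mon  1840: Tue/Wed  1841: Thu/Thu ✓  1842: Fri/Fri  1843: Sat/Sat  1844: Sun/Mon  1845: Tue/Tue  1846: Wed/Wed  1847: Thu/Thu ✓  1848: Fri/Sat
Both conditions hold in: 1802, 1813, 1819, 1830, 1841, 1847 — 6.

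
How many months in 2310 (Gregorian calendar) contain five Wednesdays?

A month of length L has five Wednesdays iff its first Wednesday is on day ≤ L−28 (so day 1–3 in a 31-day month, 1–2 in a 30-day month, day 1 in a leap February).
Checking each month of 2310: Jan starts Sat (31d); Feb starts Tue (28d); Mar starts Tue (31d) ✓; Apr starts Fri (30d); May starts Sun (31d); Jun starts Wed (30d) ✓; Jul starts Fri (31d); Aug starts Mon (31d) ✓; Sep starts Thu (30d); Oct starts Sat (31d); Nov starts Tue (30d) ✓; Dec starts Thu (31d).
Five-Wednesday months: March, June, August, November → 4.

4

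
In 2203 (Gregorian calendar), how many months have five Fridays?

4

A month of length L has five Fridays iff its first Friday is on day ≤ L−28 (so day 1–3 in a 31-day month, 1–2 in a 30-day month, day 1 in a leap February).
Checking each month of 2203: Jan starts Sat (31d); Feb starts Tue (28d); Mar starts Tue (31d); Apr starts Fri (30d) ✓; May starts Sun (31d); Jun starts Wed (30d); Jul starts Fri (31d) ✓; Aug starts Mon (31d); Sep starts Thu (30d) ✓; Oct starts Sat (31d); Nov starts Tue (30d); Dec starts Thu (31d) ✓.
Five-Friday months: April, July, September, December → 4.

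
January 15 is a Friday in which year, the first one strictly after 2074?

From one year to the next, a fixed date's weekday advances by 1, or by 2 when a Feb 29 lies between the two dates.
2074: January 15 is Monday.
2075: Tuesday (+1)
2076: Wednesday (+1)
2077: Friday (+2)
January 15 falls on a Friday in 2077.

2077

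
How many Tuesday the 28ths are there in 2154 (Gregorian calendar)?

Check the 28th of each month of 2154: Jan 28: Mon, Feb 28: Thu, Mar 28: Thu, Apr 28: Sun, May 28: Tue, Jun 28: Fri, Jul 28: Sun, Aug 28: Wed, Sep 28: Sat, Oct 28: Mon, Nov 28: Thu, Dec 28: Sat.
Tuesday occurs in May — 1 month.

1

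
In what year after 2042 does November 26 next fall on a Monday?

From one year to the next, a fixed date's weekday advances by 1, or by 2 when a Feb 29 lies between the two dates.
2042: November 26 is Wednesday.
2043: Thursday (+1)
2044: Saturday (+2)
2045: Sunday (+1)
2046: Monday (+1)
November 26 falls on a Monday in 2046.

2046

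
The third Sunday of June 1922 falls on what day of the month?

18

June 1, 1922 is a Thursday, so the first Sunday is the 4th.
The third Sunday is 4 + 14 = 18.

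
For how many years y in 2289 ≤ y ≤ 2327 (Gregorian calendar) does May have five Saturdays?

16

May has 31 days; it has five Saturdays when Saturday falls among the first (month-length − 28) days — i.e. when May 1 is one of Saturday/Friday/Thursday.
May 1 by year: 2289:Wed 2290:Thu✓ 2291:Fri✓ 2292:Sun 2293:Mon 2294:Tue 2295:Wed 2296:Fri✓ 2297:Sat✓ 2298:Sun 2299:Mon 2300:Tue 2301:Wed 2302:Thu✓ 2303:Fri✓ …(9 more)… 2313:Thu✓ 2314:Fri✓ 2315:Sat✓ 2316:Mon 2317:Tue 2318:Wed 2319:Thu✓ 2320:Sat✓ 2321:Sun 2322:Mon 2323:Tue 2324:Thu✓ 2325:Fri✓ 2326:Sat✓ 2327:Sun
Years with five Saturdays: 2290, 2291, 2296, 2297, 2302, 2303, 2308, 2309, 2313, 2314, 2315, 2319, 2320, 2324, 2325, 2326 → 16.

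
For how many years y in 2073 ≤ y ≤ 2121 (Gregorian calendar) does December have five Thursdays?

21

December has 31 days; it has five Thursdays when Thursday falls among the first (month-length − 28) days — i.e. when December 1 is one of Thursday/Wednesday/Tuesday.
December 1 by year: 2073:Fri 2074:Sat 2075:Sun 2076:Tue✓ 2077:Wed✓ 2078:Thu✓ 2079:Fri 2080:Sun 2081:Mon 2082:Tue✓ 2083:Wed✓ 2084:Fri 2085:Sat 2086:Sun 2087:Mon …(19 more)… 2107:Thu✓ 2108:Sat 2109:Sun 2110:Mon 2111:Tue✓ 2112:Thu✓ 2113:Fri 2114:Sat 2115:Sun 2116:Tue✓ 2117:Wed✓ 2118:Thu✓ 2119:Fri 2120:Sun 2121:Mon
Years with five Thursdays: 2076, 2077, 2078, 2082, 2083, 2088, 2089, 2093, 2094, 2095, 2099, 2100, 2101, 2105, 2106, 2107, 2111, 2112, 2116, 2117, 2118 → 21.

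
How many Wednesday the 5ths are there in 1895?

1

Check the 5th of each month of 1895: Jan 5: Sat, Feb 5: Tue, Mar 5: Tue, Apr 5: Fri, May 5: Sun, Jun 5: Wed, Jul 5: Fri, Aug 5: Mon, Sep 5: Thu, Oct 5: Sat, Nov 5: Tue, Dec 5: Thu.
Wednesday occurs in June — 1 month.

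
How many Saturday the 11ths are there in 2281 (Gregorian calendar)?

Check the 11th of each month of 2281: Jan 11: Tue, Feb 11: Fri, Mar 11: Fri, Apr 11: Mon, May 11: Wed, Jun 11: Sat, Jul 11: Mon, Aug 11: Thu, Sep 11: Sun, Oct 11: Tue, Nov 11: Fri, Dec 11: Sun.
Saturday occurs in June — 1 month.

1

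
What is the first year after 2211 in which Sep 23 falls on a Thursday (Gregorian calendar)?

From one year to the next, a fixed date's weekday advances by 1, or by 2 when a Feb 29 lies between the two dates.
2211: September 23 is Monday.
2212: Wednesday (+2)
2213: Thursday (+1)
Sep 23 falls on a Thursday in 2213.

2213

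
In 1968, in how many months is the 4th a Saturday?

1

Check the 4th of each month of 1968: Jan 4: Thu, Feb 4: Sun, Mar 4: Mon, Apr 4: Thu, May 4: Sat, Jun 4: Tue, Jul 4: Thu, Aug 4: Sun, Sep 4: Wed, Oct 4: Fri, Nov 4: Mon, Dec 4: Wed.
Saturday occurs in May — 1 month.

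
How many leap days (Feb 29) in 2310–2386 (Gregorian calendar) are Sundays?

Leap years in 2310–2386: 19 of them.
Feb 29 weekday advances by 5 (mod 7) from one leap year to the next four years later (or differs when a century non-leap intervenes).
Leap-day weekdays: 2312:Thu 2316:Tue 2320:Sun✓ 2324:Fri 2328:Wed 2332:Mon 2336:Sat 2340:Thu 2344:Tue 2348:Sun✓ 2352:Fri 2356:Wed 2360:Mon 2364:Sat 2368:Thu 2372:Tue 2376:Sun✓ 2380:Fri 2384:Wed
Sunday: 2320, 2348, 2376 → 3.

3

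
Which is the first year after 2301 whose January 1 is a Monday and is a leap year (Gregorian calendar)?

Jan 1 advances by 2 weekdays after a leap year and by 1 after a common year.
2301: Jan 1 is Tuesday.
2302: Wednesday
2303: Thursday
2304: Friday (leap)
2305: Sunday
2306: Monday
2307: Tuesday
2308: Wednesday (leap)
2309: Friday
2310: Saturday
2311: Sunday
2312: Monday (leap)
2312 begins on a Monday and is a leap year.

2312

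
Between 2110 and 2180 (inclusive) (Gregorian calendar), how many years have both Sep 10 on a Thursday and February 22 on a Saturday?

3

Check each year's weekday for Sep 10 and February 22:
  2110: Wed/Sat  2111: Thu/Sun  2112: Sat/Mon  2113: Sun/Wed  2114: Mon/Thu  2115: Tue/Fri  2116: Thu/Sat ✓  2117: Fri/Mon  2118: Sat/Tue  2119: Sun/Wed  2120: Tue/Thu  2121: Wed/Sat  2122: Thu/Sun  2123: Fri/Mon  …(43 more)…  2167: Thu/Sun  2168: Sat/Mon  2169: Sun/Wed  2170: Mon/Thu  2171: Tue/Fri  2172: Thu/Sat ✓  2173: Fri/Mon  2174: Sat/Tue  2175: Sun/Wed  2176: Tue/Thu  2177: Wed/Sat  2178: Thu/Sun  2179: Fri/Mon  2180: Sun/Tue
Both conditions hold in: 2116, 2144, 2172 — 3.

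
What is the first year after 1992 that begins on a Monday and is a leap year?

Jan 1 advances by 2 weekdays after a leap year and by 1 after a common year.
1992: Jan 1 is Wednesday (leap).
1993: Friday
1994: Saturday
1995: Sunday
1996: Monday (leap)
1996 begins on a Monday and is a leap year.

1996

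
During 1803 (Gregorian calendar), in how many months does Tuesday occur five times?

A month of length L has five Tuesdays iff its first Tuesday is on day ≤ L−28 (so day 1–3 in a 31-day month, 1–2 in a 30-day month, day 1 in a leap February).
Checking each month of 1803: Jan starts Sat (31d); Feb starts Tue (28d); Mar starts Tue (31d) ✓; Apr starts Fri (30d); May starts Sun (31d) ✓; Jun starts Wed (30d); Jul starts Fri (31d); Aug starts Mon (31d) ✓; Sep starts Thu (30d); Oct starts Sat (31d); Nov starts Tue (30d) ✓; Dec starts Thu (31d).
Five-Tuesday months: March, May, August, November → 4.

4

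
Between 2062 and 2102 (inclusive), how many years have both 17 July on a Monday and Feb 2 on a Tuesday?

Check each year's weekday for 17 July and Feb 2:
  2062: Mon/Thu  2063: Tue/Fri  2064: Thu/Sat  2065: Fri/Mon  2066: Sat/Tue  2067: Sun/Wed  2068: Tue/Thu  2069: Wed/Sat  2070: Thu/Sun  2071: Fri/Mon  2072: Sun/Tue  2073: Mon/Thu  2074: Tue/Fri  2075: Wed/Sat  …(13 more)…  2089: Sun/Wed  2090: Mon/Thu  2091: Tue/Fri  2092: Thu/Sat  2093: Fri/Mon  2094: Sat/Tue  2095: Sun/Wed  2096: Tue/Thu  2097: Wed/Sat  2098: Thu/Sun  2099: Fri/Mon  2100: Sat/Tue  2101: Sun/Wed  2102: Mon/Thu
Both conditions hold in: no year — 0.

0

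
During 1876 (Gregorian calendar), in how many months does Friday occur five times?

A month of length L has five Fridays iff its first Friday is on day ≤ L−28 (so day 1–3 in a 31-day month, 1–2 in a 30-day month, day 1 in a leap February).
Checking each month of 1876: Jan starts Sat (31d); Feb starts Tue (29d); Mar starts Wed (31d) ✓; Apr starts Sat (30d); May starts Mon (31d); Jun starts Thu (30d) ✓; Jul starts Sat (31d); Aug starts Tue (31d); Sep starts Fri (30d) ✓; Oct starts Sun (31d); Nov starts Wed (30d); Dec starts Fri (31d) ✓.
Five-Friday months: March, June, September, December → 4.

4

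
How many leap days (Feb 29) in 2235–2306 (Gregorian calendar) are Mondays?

4

Leap years in 2235–2306: 17 of them.
Feb 29 weekday advances by 5 (mod 7) from one leap year to the next four years later (or differs when a century non-leap intervenes).
Leap-day weekdays: 2236:Mon✓ 2240:Sat 2244:Thu 2248:Tue 2252:Sun 2256:Fri 2260:Wed 2264:Mon✓ 2268:Sat 2272:Thu 2276:Tue 2280:Sun 2284:Fri 2288:Wed 2292:Mon✓ 2296:Sat 2304:Mon✓
Monday: 2236, 2264, 2292, 2304 → 4.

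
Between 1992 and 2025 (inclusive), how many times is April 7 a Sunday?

Track April 7's weekday year by year (advancing +1, or +2 across a Feb 29):
  1992: Tue  1993: Wed (+1)  1994: Thu (+1)  1995: Fri (+1)  1996: Sun (+2) ✓
  1997: Mon (+1)  1998: Tue (+1)  1999: Wed (+1)  2000: Fri (+2)  2001: Sat (+1)
  2002: Sun (+1) ✓  2003: Mon (+1)  2004: Wed (+2)  2005: Thu (+1)  … (6 more years) …
  2012: Sat (+2)  2013: Sun (+1) ✓  2014: Mon (+1)  2015: Tue (+1)  2016: Thu (+2)
  2017: Fri (+1)  2018: Sat (+1)  2019: Sun (+1) ✓  2020: Tue (+2)  2021: Wed (+1)
  2022: Thu (+1)  2023: Fri (+1)  2024: Sun (+2) ✓  2025: Mon (+1)
Sunday years: 1996, 2002, 2013, 2019, 2024 — 5 in total.

5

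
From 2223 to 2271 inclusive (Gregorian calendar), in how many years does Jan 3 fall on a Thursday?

Track Jan 3's weekday year by year (advancing +1, or +2 across a Feb 29):
  2223: Fri  2224: Sat (+1)  2225: Mon (+2)  2226: Tue (+1)  2227: Wed (+1)
  2228: Thu (+1) ✓  2229: Sat (+2)  2230: Sun (+1)  2231: Mon (+1)  2232: Tue (+1)
  2233: Thu (+2) ✓  2234: Fri (+1)  2235: Sat (+1)  2236: Sun (+1)  … (21 more years) …
  2258: Sun (+1)  2259: Mon (+1)  2260: Tue (+1)  2261: Thu (+2) ✓  2262: Fri (+1)
  2263: Sat (+1)  2264: Sun (+1)  2265: Tue (+2)  2266: Wed (+1)  2267: Thu (+1) ✓
  2268: Fri (+1)  2269: Sun (+2)  2270: Mon (+1)  2271: Tue (+1)
Thursday years: 2228, 2233, 2239, 2250, 2256, 2261, 2267 — 7 in total.

7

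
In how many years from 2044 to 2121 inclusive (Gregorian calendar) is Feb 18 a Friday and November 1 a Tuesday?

9

Check each year's weekday for Feb 18 and November 1:
  2044: Thu/Tue  2045: Sat/Wed  2046: Sun/Thu  2047: Mon/Fri  2048: Tue/Sun  2049: Thu/Mon  2050: Fri/Tue ✓  2051: Sat/Wed  2052: Sun/Fri  2053: Tue/Sat  2054: Wed/Sun  2055: Thu/Mon  2056: Fri/Wed  2057: Sun/Thu  …(50 more)…  2108: Sat/Thu  2109: Mon/Fri  2110: Tue/Sat  2111: Wed/Sun  2112: Thu/Tue  2113: Sat/Wed  2114: Sun/Thu  2115: Mon/Fri  2116: Tue/Sun  2117: Thu/Mon  2118: Fri/Tue ✓  2119: Sat/Wed  2120: Sun/Fri  2121: Tue/Sat
Both conditions hold in: 2050, 2061, 2067, 2078, 2089, 2095, 2101, 2107, 2118 — 9.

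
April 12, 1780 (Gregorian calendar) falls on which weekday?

Wednesday

January 1, 1780 is a Saturday.
April 12 is day 103 of the year, i.e. 102 days after Jan 1.
102 mod 7 = 4, so advance 4 weekdays from Saturday: Wednesday.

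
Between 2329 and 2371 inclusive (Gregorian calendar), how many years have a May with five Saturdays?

19

May has 31 days; it has five Saturdays when Saturday falls among the first (month-length − 28) days — i.e. when May 1 is one of Saturday/Friday/Thursday.
May 1 by year: 2329:Wed 2330:Thu✓ 2331:Fri✓ 2332:Sun 2333:Mon 2334:Tue 2335:Wed 2336:Fri✓ 2337:Sat✓ 2338:Sun 2339:Mon 2340:Wed 2341:Thu✓ 2342:Fri✓ 2343:Sat✓ …(13 more)… 2357:Wed 2358:Thu✓ 2359:Fri✓ 2360:Sun 2361:Mon 2362:Tue 2363:Wed 2364:Fri✓ 2365:Sat✓ 2366:Sun 2367:Mon 2368:Wed 2369:Thu✓ 2370:Fri✓ 2371:Sat✓
Years with five Saturdays: 2330, 2331, 2336, 2337, 2341, 2342, 2343, 2347, 2348, 2352, 2353, 2354, 2358, 2359, 2364, 2365, 2369, 2370, 2371 → 19.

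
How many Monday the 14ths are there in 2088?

1

Check the 14th of each month of 2088: Jan 14: Wed, Feb 14: Sat, Mar 14: Sun, Apr 14: Wed, May 14: Fri, Jun 14: Mon, Jul 14: Wed, Aug 14: Sat, Sep 14: Tue, Oct 14: Thu, Nov 14: Sun, Dec 14: Tue.
Monday occurs in June — 1 month.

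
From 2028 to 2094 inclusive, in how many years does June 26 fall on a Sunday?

Track June 26's weekday year by year (advancing +1, or +2 across a Feb 29):
  2028: Mon  2029: Tue (+1)  2030: Wed (+1)  2031: Thu (+1)  2032: Sat (+2)
  2033: Sun (+1) ✓  2034: Mon (+1)  2035: Tue (+1)  2036: Thu (+2)  2037: Fri (+1)
  2038: Sat (+1)  2039: Sun (+1) ✓  2040: Tue (+2)  2041: Wed (+1)  … (39 more years) …
  2081: Thu (+1)  2082: Fri (+1)  2083: Sat (+1)  2084: Mon (+2)  2085: Tue (+1)
  2086: Wed (+1)  2087: Thu (+1)  2088: Sat (+2)  2089: Sun (+1) ✓  2090: Mon (+1)
  2091: Tue (+1)  2092: Thu (+2)  2093: Fri (+1)  2094: Sat (+1)
Sunday years: 2033, 2039, 2044, 2050, 2061, 2067, 2072, 2078, 2089 — 9 in total.

9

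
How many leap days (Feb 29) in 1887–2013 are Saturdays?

Leap years in 1887–2013: 31 of them.
Feb 29 weekday advances by 5 (mod 7) from one leap year to the next four years later (or differs when a century non-leap intervenes).
Leap-day weekdays: 1888:Wed 1892:Mon 1896:Sat✓ 1904:Mon 1908:Sat✓ 1912:Thu 1916:Tue 1920:Sun 1924:Fri 1928:Wed 1932:Mon 1936:Sat✓ 1940:Thu …(5 more)… 1964:Sat✓ 1968:Thu 1972:Tue 1976:Sun 1980:Fri 1984:Wed 1988:Mon 1992:Sat✓ 1996:Thu 2000:Tue 2004:Sun 2008:Fri 2012:Wed
Saturday: 1896, 1908, 1936, 1964, 1992 → 5.

5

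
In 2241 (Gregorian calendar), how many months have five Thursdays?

4

A month of length L has five Thursdays iff its first Thursday is on day ≤ L−28 (so day 1–3 in a 31-day month, 1–2 in a 30-day month, day 1 in a leap February).
Checking each month of 2241: Jan starts Fri (31d); Feb starts Mon (28d); Mar starts Mon (31d); Apr starts Thu (30d) ✓; May starts Sat (31d); Jun starts Tue (30d); Jul starts Thu (31d) ✓; Aug starts Sun (31d); Sep starts Wed (30d) ✓; Oct starts Fri (31d); Nov starts Mon (30d); Dec starts Wed (31d) ✓.
Five-Thursday months: April, July, September, December → 4.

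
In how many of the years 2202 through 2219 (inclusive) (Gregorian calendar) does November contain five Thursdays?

November has 30 days; it has five Thursdays when Thursday falls among the first (month-length − 28) days — i.e. when November 1 is one of Thursday/Wednesday.
November 1 by year: 2202:Mon 2203:Tue 2204:Thu✓ 2205:Fri 2206:Sat 2207:Sun 2208:Tue 2209:Wed✓ 2210:Thu✓ 2211:Fri 2212:Sun 2213:Mon 2214:Tue 2215:Wed✓ 2216:Fri 2217:Sat 2218:Sun 2219:Mon
Years with five Thursdays: 2204, 2209, 2210, 2215 → 4.

4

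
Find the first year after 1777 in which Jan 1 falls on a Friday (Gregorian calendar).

1779

Jan 1 advances by 2 weekdays after a leap year and by 1 after a common year.
1777: Jan 1 is Wednesday.
1778: Thursday
1779: Friday
1779 begins on a Friday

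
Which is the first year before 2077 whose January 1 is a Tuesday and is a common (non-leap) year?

Jan 1 advances by 2 weekdays after a leap year and by 1 after a common year.
2077: Jan 1 is Friday.
2076: Wednesday (leap)
2075: Tuesday
2075 begins on a Tuesday and is a common year.

2075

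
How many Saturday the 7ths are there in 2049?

Check the 7th of each month of 2049: Jan 7: Thu, Feb 7: Sun, Mar 7: Sun, Apr 7: Wed, May 7: Fri, Jun 7: Mon, Jul 7: Wed, Aug 7: Sat, Sep 7: Tue, Oct 7: Thu, Nov 7: Sun, Dec 7: Tue.
Saturday occurs in August — 1 month.

1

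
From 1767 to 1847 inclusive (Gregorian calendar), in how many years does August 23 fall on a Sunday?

13

Track August 23's weekday year by year (advancing +1, or +2 across a Feb 29):
  1767: Sun ✓  1768: Tue (+2)  1769: Wed (+1)  1770: Thu (+1)  1771: Fri (+1)
  1772: Sun (+2) ✓  1773: Mon (+1)  1774: Tue (+1)  1775: Wed (+1)  1776: Fri (+2)
  1777: Sat (+1)  1778: Sun (+1) ✓  1779: Mon (+1)  1780: Wed (+2)  … (53 more years) …
  1834: Sat (+1)  1835: Sun (+1) ✓  1836: Tue (+2)  1837: Wed (+1)  1838: Thu (+1)
  1839: Fri (+1)  1840: Sun (+2) ✓  1841: Mon (+1)  1842: Tue (+1)  1843: Wed (+1)
  1844: Fri (+2)  1845: Sat (+1)  1846: Sun (+1) ✓  1847: Mon (+1)
Sunday years: 1767, 1772, 1778, 1789, 1795, 1801, 1807, 1812, 1818, 1829, 1835, 1840, 1846 — 13 in total.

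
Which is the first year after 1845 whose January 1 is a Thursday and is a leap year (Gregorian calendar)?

1852

Jan 1 advances by 2 weekdays after a leap year and by 1 after a common year.
1845: Jan 1 is Wednesday.
1846: Thursday
1847: Friday
1848: Saturday (leap)
1849: Monday
1850: Tuesday
1851: Wednesday
1852: Thursday (leap)
1852 begins on a Thursday and is a leap year.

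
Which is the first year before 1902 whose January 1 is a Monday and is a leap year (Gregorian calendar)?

Jan 1 advances by 2 weekdays after a leap year and by 1 after a common year.
1902: Jan 1 is Wednesday.
1901: Tuesday
1900: Monday
1899: Sunday
1898: Saturday
1897: Friday
1896: Wednesday (leap)
1895: Tuesday
1894: Monday
1893: Sunday
1892: Friday (leap)
1891: Thursday
1890: Wednesday
1889: Tuesday
1888: Sunday (leap)
1887: Saturday
1886: Friday
1885: Thursday
1884: Tuesday (leap)
1883: Monday
1882: Sunday
1881: Saturday
1880: Thursday (leap)
1879: Wednesday
1878: Tuesday
1877: Monday
1876: Saturday (leap)
1875: Friday
1874: Thursday
1873: Wednesday
1872: Monday (leap)
1872 begins on a Monday and is a leap year.

1872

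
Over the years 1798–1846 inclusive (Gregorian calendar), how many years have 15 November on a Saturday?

7

Track 15 November's weekday year by year (advancing +1, or +2 across a Feb 29):
  1798: Thu  1799: Fri (+1)  1800: Sat (+1) ✓  1801: Sun (+1)  1802: Mon (+1)
  1803: Tue (+1)  1804: Thu (+2)  1805: Fri (+1)  1806: Sat (+1) ✓  1807: Sun (+1)
  1808: Tue (+2)  1809: Wed (+1)  1810: Thu (+1)  1811: Fri (+1)  … (21 more years) …
  1833: Fri (+1)  1834: Sat (+1) ✓  1835: Sun (+1)  1836: Tue (+2)  1837: Wed (+1)
  1838: Thu (+1)  1839: Fri (+1)  1840: Sun (+2)  1841: Mon (+1)  1842: Tue (+1)
  1843: Wed (+1)  1844: Fri (+2)  1845: Sat (+1) ✓  1846: Sun (+1)
Saturday years: 1800, 1806, 1817, 1823, 1828, 1834, 1845 — 7 in total.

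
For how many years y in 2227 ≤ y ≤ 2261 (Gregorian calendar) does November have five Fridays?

11

November has 30 days; it has five Fridays when Friday falls among the first (month-length − 28) days — i.e. when November 1 is one of Friday/Thursday.
November 1 by year: 2227:Thu✓ 2228:Sat 2229:Sun 2230:Mon 2231:Tue 2232:Thu✓ 2233:Fri✓ 2234:Sat 2235:Sun 2236:Tue 2237:Wed 2238:Thu✓ 2239:Fri✓ 2240:Sun 2241:Mon …(5 more)… 2247:Mon 2248:Wed 2249:Thu✓ 2250:Fri✓ 2251:Sat 2252:Mon 2253:Tue 2254:Wed 2255:Thu✓ 2256:Sat 2257:Sun 2258:Mon 2259:Tue 2260:Thu✓ 2261:Fri✓
Years with five Fridays: 2227, 2232, 2233, 2238, 2239, 2244, 2249, 2250, 2255, 2260, 2261 → 11.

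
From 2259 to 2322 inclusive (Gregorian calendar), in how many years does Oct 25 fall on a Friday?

10

Track Oct 25's weekday year by year (advancing +1, or +2 across a Feb 29):
  2259: Tue  2260: Thu (+2)  2261: Fri (+1) ✓  2262: Sat (+1)  2263: Sun (+1)
  2264: Tue (+2)  2265: Wed (+1)  2266: Thu (+1)  2267: Fri (+1) ✓  2268: Sun (+2)
  2269: Mon (+1)  2270: Tue (+1)  2271: Wed (+1)  2272: Fri (+2) ✓  … (36 more years) …
  2309: Mon (+1)  2310: Tue (+1)  2311: Wed (+1)  2312: Fri (+2) ✓  2313: Sat (+1)
  2314: Sun (+1)  2315: Mon (+1)  2316: Wed (+2)  2317: Thu (+1)  2318: Fri (+1) ✓
  2319: Sat (+1)  2320: Mon (+2)  2321: Tue (+1)  2322: Wed (+1)
Friday years: 2261, 2267, 2272, 2278, 2289, 2295, 2301, 2307, 2312, 2318 — 10 in total.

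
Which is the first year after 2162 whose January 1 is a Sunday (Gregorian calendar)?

Jan 1 advances by 2 weekdays after a leap year and by 1 after a common year.
2162: Jan 1 is Friday.
2163: Saturday
2164: Sunday (leap)
2164 begins on a Sunday

2164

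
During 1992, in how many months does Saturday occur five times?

A month of length L has five Saturdays iff its first Saturday is on day ≤ L−28 (so day 1–3 in a 31-day month, 1–2 in a 30-day month, day 1 in a leap February).
Checking each month of 1992: Jan starts Wed (31d); Feb starts Sat (29d) ✓; Mar starts Sun (31d); Apr starts Wed (30d); May starts Fri (31d) ✓; Jun starts Mon (30d); Jul starts Wed (31d); Aug starts Sat (31d) ✓; Sep starts Tue (30d); Oct starts Thu (31d) ✓; Nov starts Sun (30d); Dec starts Tue (31d).
Five-Saturday months: February, May, August, October → 4.

4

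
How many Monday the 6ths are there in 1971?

Check the 6th of each month of 1971: Jan 6: Wed, Feb 6: Sat, Mar 6: Sat, Apr 6: Tue, May 6: Thu, Jun 6: Sun, Jul 6: Tue, Aug 6: Fri, Sep 6: Mon, Oct 6: Wed, Nov 6: Sat, Dec 6: Mon.
Monday occurs in September, December — 2 months.

2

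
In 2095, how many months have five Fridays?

4

A month of length L has five Fridays iff its first Friday is on day ≤ L−28 (so day 1–3 in a 31-day month, 1–2 in a 30-day month, day 1 in a leap February).
Checking each month of 2095: Jan starts Sat (31d); Feb starts Tue (28d); Mar starts Tue (31d); Apr starts Fri (30d) ✓; May starts Sun (31d); Jun starts Wed (30d); Jul starts Fri (31d) ✓; Aug starts Mon (31d); Sep starts Thu (30d) ✓; Oct starts Sat (31d); Nov starts Tue (30d); Dec starts Thu (31d) ✓.
Five-Friday months: April, July, September, December → 4.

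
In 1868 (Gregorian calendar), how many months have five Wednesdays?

A month of length L has five Wednesdays iff its first Wednesday is on day ≤ L−28 (so day 1–3 in a 31-day month, 1–2 in a 30-day month, day 1 in a leap February).
Checking each month of 1868: Jan starts Wed (31d) ✓; Feb starts Sat (29d); Mar starts Sun (31d); Apr starts Wed (30d) ✓; May starts Fri (31d); Jun starts Mon (30d); Jul starts Wed (31d) ✓; Aug starts Sat (31d); Sep starts Tue (30d) ✓; Oct starts Thu (31d); Nov starts Sun (30d); Dec starts Tue (31d) ✓.
Five-Wednesday months: January, April, July, September, December → 5.

5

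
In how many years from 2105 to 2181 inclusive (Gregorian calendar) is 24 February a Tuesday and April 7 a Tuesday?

9

Check each year's weekday for 24 February and April 7:
  2105: Tue/Tue ✓  2106: Wed/Wed  2107: Thu/Thu  2108: Fri/Sat  2109: Sun/Sun  2110: Mon/Mon  2111: Tue/Tue ✓  2112: Wed/Thu  2113: Fri/Fri  2114: Sat/Sat  2115: Sun/Sun  2116: Mon/Tue  2117: Wed/Wed  2118: Thu/Thu  …(49 more)…  2168: Wed/Thu  2169: Fri/Fri  2170: Sat/Sat  2171: Sun/Sun  2172: Mon/Tue  2173: Wed/Wed  2174: Thu/Thu  2175: Fri/Fri  2176: Sat/Sun  2177: Mon/Mon  2178: Tue/Tue ✓  2179: Wed/Wed  2180: Thu/Fri  2181: Sat/Sat
Both conditions hold in: 2105, 2111, 2122, 2133, 2139, 2150, 2161, 2167, 2178 — 9.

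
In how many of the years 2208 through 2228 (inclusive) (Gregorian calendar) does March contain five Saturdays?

March has 31 days; it has five Saturdays when Saturday falls among the first (month-length − 28) days — i.e. when March 1 is one of Saturday/Friday/Thursday.
March 1 by year: 2208:Tue 2209:Wed 2210:Thu✓ 2211:Fri✓ 2212:Sun 2213:Mon 2214:Tue 2215:Wed 2216:Fri✓ 2217:Sat✓ 2218:Sun 2219:Mon 2220:Wed 2221:Thu✓ 2222:Fri✓ 2223:Sat✓ 2224:Mon 2225:Tue 2226:Wed 2227:Thu✓ 2228:Sat✓
Years with five Saturdays: 2210, 2211, 2216, 2217, 2221, 2222, 2223, 2227, 2228 → 9.

9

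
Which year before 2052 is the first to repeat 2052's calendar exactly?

2024

Two years share a calendar iff Jan 1 falls on the same weekday and both are leap or both are common. 2052: Jan 1 is Monday, leap year.
2051: Jan 1 Sunday, common
2050: Jan 1 Saturday, common
2049: Jan 1 Friday, common
2048: Jan 1 Wednesday, leap
2047: Jan 1 Tuesday, common
2046: Jan 1 Monday, common
2045: Jan 1 Sunday, common
2044: Jan 1 Friday, leap
2043: Jan 1 Thursday, common
2042: Jan 1 Wednesday, common
2041: Jan 1 Tuesday, common
2040: Jan 1 Sunday, leap
2039: Jan 1 Saturday, common
2038: Jan 1 Friday, common
2037: Jan 1 Thursday, common
2036: Jan 1 Tuesday, leap
2035: Jan 1 Monday, common
2034: Jan 1 Sunday, common
2033: Jan 1 Saturday, common
2032: Jan 1 Thursday, leap
2031: Jan 1 Wednesday, common
2030: Jan 1 Tuesday, common
2029: Jan 1 Monday, common
2028: Jan 1 Saturday, leap
2027: Jan 1 Friday, common
2026: Jan 1 Thursday, common
2025: Jan 1 Wednesday, common
2024: Jan 1 Monday, leap
2024 matches on both conditions.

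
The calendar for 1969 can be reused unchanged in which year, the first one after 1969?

1975

Two years share a calendar iff Jan 1 falls on the same weekday and both are leap or both are common. 1969: Jan 1 is Wednesday, common year.
1970: Jan 1 Thursday, common
1971: Jan 1 Friday, common
1972: Jan 1 Saturday, leap
1973: Jan 1 Monday, common
1974: Jan 1 Tuesday, common
1975: Jan 1 Wednesday, common
1975 matches on both conditions.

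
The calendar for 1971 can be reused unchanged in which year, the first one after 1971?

1982

Two years share a calendar iff Jan 1 falls on the same weekday and both are leap or both are common. 1971: Jan 1 is Friday, common year.
1972: Jan 1 Saturday, leap
1973: Jan 1 Monday, common
1974: Jan 1 Tuesday, common
1975: Jan 1 Wednesday, common
1976: Jan 1 Thursday, leap
1977: Jan 1 Saturday, common
1978: Jan 1 Sunday, common
1979: Jan 1 Monday, common
1980: Jan 1 Tuesday, leap
1981: Jan 1 Thursday, common
1982: Jan 1 Friday, common
1982 matches on both conditions.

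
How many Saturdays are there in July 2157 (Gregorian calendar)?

July 2157 has 31 days and begins on Friday.
The first Saturday is July 2.
Saturdays fall on 2, 9, 16, 23, 30 — that's 5.

5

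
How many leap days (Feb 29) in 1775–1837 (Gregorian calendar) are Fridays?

2

Leap years in 1775–1837: 15 of them.
Feb 29 weekday advances by 5 (mod 7) from one leap year to the next four years later (or differs when a century non-leap intervenes).
Leap-day weekdays: 1776:Thu 1780:Tue 1784:Sun 1788:Fri✓ 1792:Wed 1796:Mon 1804:Wed 1808:Mon 1812:Sat 1816:Thu 1820:Tue 1824:Sun 1828:Fri✓ 1832:Wed 1836:Mon
Friday: 1788, 1828 → 2.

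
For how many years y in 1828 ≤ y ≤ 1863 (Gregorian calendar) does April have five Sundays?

April has 30 days; it has five Sundays when Sunday falls among the first (month-length − 28) days — i.e. when April 1 is one of Sunday/Saturday.
April 1 by year: 1828:Tue 1829:Wed 1830:Thu 1831:Fri 1832:Sun✓ 1833:Mon 1834:Tue 1835:Wed 1836:Fri 1837:Sat✓ 1838:Sun✓ 1839:Mon 1840:Wed 1841:Thu 1842:Fri …(6 more)… 1849:Sun✓ 1850:Mon 1851:Tue 1852:Thu 1853:Fri 1854:Sat✓ 1855:Sun✓ 1856:Tue 1857:Wed 1858:Thu 1859:Fri 1860:Sun✓ 1861:Mon 1862:Tue 1863:Wed
Years with five Sundays: 1832, 1837, 1838, 1843, 1848, 1849, 1854, 1855, 1860 → 9.

9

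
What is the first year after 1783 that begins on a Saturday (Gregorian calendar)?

Jan 1 advances by 2 weekdays after a leap year and by 1 after a common year.
1783: Jan 1 is Wednesday.
1784: Thursday (leap)
1785: Saturday
1785 begins on a Saturday

1785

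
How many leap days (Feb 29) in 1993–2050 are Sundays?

2

Leap years in 1993–2050: 14 of them.
Feb 29 weekday advances by 5 (mod 7) from one leap year to the next four years later (or differs when a century non-leap intervenes).
Leap-day weekdays: 1996:Thu 2000:Tue 2004:Sun✓ 2008:Fri 2012:Wed 2016:Mon 2020:Sat 2024:Thu 2028:Tue 2032:Sun✓ 2036:Fri 2040:Wed 2044:Mon 2048:Sat
Sunday: 2004, 2032 → 2.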